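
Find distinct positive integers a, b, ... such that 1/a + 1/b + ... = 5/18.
1/4 + 1/36

Greedy algorithm:
5/18: ceiling(18/5) = 4, use 1/4
1/36: ceiling(36/1) = 36, use 1/36
Result: 5/18 = 1/4 + 1/36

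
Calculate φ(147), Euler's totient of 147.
84

147 = 3 × 7^2
φ(n) = n × ∏(1 - 1/p) for each prime p dividing n
φ(147) = 147 × (1 - 1/3) × (1 - 1/7) = 84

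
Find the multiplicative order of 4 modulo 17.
4

17 is prime, so ord(4) divides φ(17) = 16.
Divisors of 16: 1, 2, 4, 8, 16.
Repeated squaring: 4^1 ≡ 4, 4^2 ≡ 16, 4^4 ≡ 1, 4^8 ≡ 1, 4^16 ≡ 1 (mod 17).
Test 4^d mod 17 for each divisor d in increasing order:
4^1 ≡ 4
4^2 ≡ 16
4^4 ≡ 1  ← first divisor giving 1
The order is 4.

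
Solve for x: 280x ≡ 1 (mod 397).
95

gcd(280, 397) = 1, so the inverse exists.
Extended Euclidean algorithm on (397, 280):
397 = 1 × 280 + 117  ⟹  117 = (1)·397 + (-1)·280
280 = 2 × 117 + 46  ⟹  46 = (-2)·397 + (3)·280
117 = 2 × 46 + 25  ⟹  25 = (5)·397 + (-7)·280
46 = 1 × 25 + 21  ⟹  21 = (-7)·397 + (10)·280
25 = 1 × 21 + 4  ⟹  4 = (12)·397 + (-17)·280
21 = 5 × 4 + 1  ⟹  1 = (-67)·397 + (95)·280
So (95)·280 ≡ 1 (mod 397), i.e. 280^(-1) ≡ 95 (mod 397).
Check: 280 × 95 = 26600 ≡ 1 (mod 397)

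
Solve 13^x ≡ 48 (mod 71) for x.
30

Baby-step giant-step with step n = ⌈√71⌉ = 9.
Baby steps 13^j mod 71 (j:value) for j=0..8: 0:1, 1:13, 2:27, 3:67, 4:19, 5:34, 6:16, 7:66, 8:6.
Giant-step multiplier: 13^(-9) ≡ 13^(70-9) = 13^61 ≡ 61 (mod 71).
Giant steps γ_i = 48·61^i mod 71: γ_0=48, γ_1=17, γ_2=43, γ_3=67 (in table at j=3).
x = i·n + j = 3·9 + 3 = 30.
Check: 13^30 ≡ 48 (mod 71).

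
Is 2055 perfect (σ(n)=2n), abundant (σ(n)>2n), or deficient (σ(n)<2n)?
deficient

Proper divisors of 2055: sum = 1 + 3 + 5 + 15 + 137 + 411 + 685 = 1257
Since 1257 < 2055, 2055 is deficient.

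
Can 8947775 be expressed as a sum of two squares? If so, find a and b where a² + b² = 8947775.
Not possible

Factorization: 8947775 = 5^2 × 71^3
By Fermat: n is sum of two squares iff every prime p ≡ 3 (mod 4) appears to even power.
Prime(s) ≡ 3 (mod 4) with odd exponent: [(71, 3)]
Therefore 8947775 cannot be expressed as a² + b².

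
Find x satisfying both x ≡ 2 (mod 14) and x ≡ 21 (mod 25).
296

Using Chinese Remainder Theorem:
M = 14 × 25 = 350
M1 = 25, M2 = 14
y1 = 25^(-1) mod 14 = 9
y2 = 14^(-1) mod 25 = 9
x = (2×25×9 + 21×14×9) mod 350 = 296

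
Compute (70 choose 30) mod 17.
0

Using Lucas' theorem:
Write n=70 and k=30 in base 17:
n in base 17: [4, 2]
k in base 17: [1, 13]
C(70,30) mod 17 = ∏ C(n_i, k_i) mod 17
Digit binomials (mod 17): C(4,1) = 4; C(2,13) = 0 (k_i > n_i)
Product: 4 × 0 = 0 ≡ 0 (mod 17)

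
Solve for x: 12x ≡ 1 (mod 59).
5

gcd(12, 59) = 1, so the inverse exists.
Extended Euclidean algorithm on (59, 12):
59 = 4 × 12 + 11  ⟹  11 = (1)·59 + (-4)·12
12 = 1 × 11 + 1  ⟹  1 = (-1)·59 + (5)·12
So (5)·12 ≡ 1 (mod 59), i.e. 12^(-1) ≡ 5 (mod 59).
Check: 12 × 5 = 60 ≡ 1 (mod 59)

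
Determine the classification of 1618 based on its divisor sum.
deficient

Proper divisors of 1618: sum = 1 + 2 + 809 = 812
Since 812 < 1618, 1618 is deficient.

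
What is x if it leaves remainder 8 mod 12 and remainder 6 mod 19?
44

Using Chinese Remainder Theorem:
M = 12 × 19 = 228
M1 = 19, M2 = 12
y1 = 19^(-1) mod 12 = 7
y2 = 12^(-1) mod 19 = 8
x = (8×19×7 + 6×12×8) mod 228 = 44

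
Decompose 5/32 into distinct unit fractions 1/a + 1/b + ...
1/7 + 1/75 + 1/16800

Greedy algorithm:
5/32: ceiling(32/5) = 7, use 1/7
3/224: ceiling(224/3) = 75, use 1/75
1/16800: ceiling(16800/1) = 16800, use 1/16800
Result: 5/32 = 1/7 + 1/75 + 1/16800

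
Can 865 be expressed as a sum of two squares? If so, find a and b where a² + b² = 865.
9² + 28² (a=9, b=28)

Factorization: 865 = 5 × 173
By Fermat: n is sum of two squares iff every prime p ≡ 3 (mod 4) appears to even power.
All primes ≡ 3 (mod 4) appear to even power.
Search a = 0, 1, 2, … for 865 - a² a perfect square: first hit at a = 9: 865 - 81 = 784 = 28².
865 = 9² + 28² = 81 + 784 ✓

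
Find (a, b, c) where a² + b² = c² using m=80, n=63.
(2431, 10080, 10369)

Euclid's formula: a = m² - n², b = 2mn, c = m² + n²
m = 80, n = 63
a = 80² - 63² = 6400 - 3969 = 2431
b = 2 × 80 × 63 = 10080
c = 80² + 63² = 6400 + 3969 = 10369
Verification: 2431² + 10080² = 5909761 + 101606400 = 107516161 = 10369² ✓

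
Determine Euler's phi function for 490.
168

490 = 2 × 5 × 7^2
φ(n) = n × ∏(1 - 1/p) for each prime p dividing n
φ(490) = 490 × (1 - 1/2) × (1 - 1/5) × (1 - 1/7) = 168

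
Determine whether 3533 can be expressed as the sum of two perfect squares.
13² + 58² (a=13, b=58)

Factorization: 3533 = 3533
By Fermat: n is sum of two squares iff every prime p ≡ 3 (mod 4) appears to even power.
All primes ≡ 3 (mod 4) appear to even power.
Search a = 0, 1, 2, … for 3533 - a² a perfect square: first hit at a = 13: 3533 - 169 = 3364 = 58².
3533 = 13² + 58² = 169 + 3364 ✓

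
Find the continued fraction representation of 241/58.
[4; 6, 2, 4]

Euclidean algorithm steps:
241 = 4 × 58 + 9
58 = 6 × 9 + 4
9 = 2 × 4 + 1
4 = 4 × 1 + 0
Continued fraction: [4; 6, 2, 4]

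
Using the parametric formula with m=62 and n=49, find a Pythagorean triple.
(1443, 6076, 6245)

Euclid's formula: a = m² - n², b = 2mn, c = m² + n²
m = 62, n = 49
a = 62² - 49² = 3844 - 2401 = 1443
b = 2 × 62 × 49 = 6076
c = 62² + 49² = 3844 + 2401 = 6245
Verification: 1443² + 6076² = 2082249 + 36917776 = 39000025 = 6245² ✓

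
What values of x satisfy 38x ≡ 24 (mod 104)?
x ≡ 28 (mod 52)

gcd(38, 104) = 2, which divides 24, so solutions exist.
Divide through by 2: 19x ≡ 12 (mod 52).
Find 19^(-1) mod 52 by the extended Euclidean algorithm:
52 = 2 × 19 + 14  ⟹  14 = (1)·52 + (-2)·19
19 = 1 × 14 + 5  ⟹  5 = (-1)·52 + (3)·19
14 = 2 × 5 + 4  ⟹  4 = (3)·52 + (-8)·19
5 = 1 × 4 + 1  ⟹  1 = (-4)·52 + (11)·19
So (11)·19 ≡ 1 (mod 52), i.e. 19^(-1) ≡ 11 (mod 52).
x ≡ 11 × 12 = 132 ≡ 28 (mod 52).
Check: 38 × 28 = 1064 ≡ 24 (mod 104).
x ≡ 28 (mod 52), giving 2 solutions mod 104.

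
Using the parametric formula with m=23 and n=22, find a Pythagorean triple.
(45, 1012, 1013)

Euclid's formula: a = m² - n², b = 2mn, c = m² + n²
m = 23, n = 22
a = 23² - 22² = 529 - 484 = 45
b = 2 × 23 × 22 = 1012
c = 23² + 22² = 529 + 484 = 1013
Verification: 45² + 1012² = 2025 + 1024144 = 1026169 = 1013² ✓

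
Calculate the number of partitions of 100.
190569292

p(n) counts ways to write n as a sum of positive integers (order ignored).
Euler's pentagonal recurrence: p(k) = p(k-1) + p(k-2) - p(k-5) - p(k-7) + p(k-12) + p(k-15) - ... (offsets j(3j∓1)/2, signs ++--, p(0)=1, p(<0)=0).
DP table for k = 0..99: p(0)=1, p(1)=1, p(2)=2, p(3)=3, p(4)=5, p(5)=7, p(6)=11, p(7)=15, p(8)=22, p(9)=30, p(10)=42, p(11)=56, p(12)=77, p(13)=101, p(14)=135, p(15)=176, p(16)=231, p(17)=297, p(18)=385, p(19)=490, p(20)=627, p(21)=792, p(22)=1002, p(23)=1255, p(24)=1575, p(25)=1958, p(26)=2436, p(27)=3010, p(28)=3718, p(29)=4565, p(30)=5604, p(31)=6842, p(32)=8349, p(33)=10143, p(34)=12310, p(35)=14883, p(36)=17977, p(37)=21637, p(38)=26015, p(39)=31185, p(40)=37338, p(41)=44583, p(42)=53174, p(43)=63261, p(44)=75175, p(45)=89134, p(46)=105558, p(47)=124754, p(48)=147273, p(49)=173525, p(50)=204226, p(51)=239943, p(52)=281589, p(53)=329931, p(54)=386155, p(55)=451276, p(56)=526823, p(57)=614154, p(58)=715220, p(59)=831820, p(60)=966467, p(61)=1121505, p(62)=1300156, p(63)=1505499, p(64)=1741630, p(65)=2012558, p(66)=2323520, p(67)=2679689, p(68)=3087735, p(69)=3554345, p(70)=4087968, p(71)=4697205, p(72)=5392783, p(73)=6185689, p(74)=7089500, p(75)=8118264, p(76)=9289091, p(77)=10619863, p(78)=12132164, p(79)=13848650, p(80)=15796476, p(81)=18004327, p(82)=20506255, p(83)=23338469, p(84)=26543660, p(85)=30167357, p(86)=34262962, p(87)=38887673, p(88)=44108109, p(89)=49995925, p(90)=56634173, p(91)=64112359, p(92)=72533807, p(93)=82010177, p(94)=92669720, p(95)=104651419, p(96)=118114304, p(97)=133230930, p(98)=150198136, p(99)=169229875.
Final step: p(100) = p(99) + p(98) - p(95) - p(93) + p(88) + p(85) - p(78) - p(74) + p(65) + p(60) - p(49) - p(43) + p(30) + p(23) - p(8) - p(0)
= 169229875 + 150198136 - 104651419 - 82010177 + 44108109 + 30167357 - 12132164 - 7089500 + 2012558 + 966467 - 173525 - 63261 + 5604 + 1255 - 22 - 1
= 190569292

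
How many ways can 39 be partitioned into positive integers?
31185

p(n) counts ways to write n as a sum of positive integers (order ignored).
Euler's pentagonal recurrence: p(k) = p(k-1) + p(k-2) - p(k-5) - p(k-7) + p(k-12) + p(k-15) - ... (offsets j(3j∓1)/2, signs ++--, p(0)=1, p(<0)=0).
DP table for k = 0..38: p(0)=1, p(1)=1, p(2)=2, p(3)=3, p(4)=5, p(5)=7, p(6)=11, p(7)=15, p(8)=22, p(9)=30, p(10)=42, p(11)=56, p(12)=77, p(13)=101, p(14)=135, p(15)=176, p(16)=231, p(17)=297, p(18)=385, p(19)=490, p(20)=627, p(21)=792, p(22)=1002, p(23)=1255, p(24)=1575, p(25)=1958, p(26)=2436, p(27)=3010, p(28)=3718, p(29)=4565, p(30)=5604, p(31)=6842, p(32)=8349, p(33)=10143, p(34)=12310, p(35)=14883, p(36)=17977, p(37)=21637, p(38)=26015.
Final step: p(39) = p(38) + p(37) - p(34) - p(32) + p(27) + p(24) - p(17) - p(13) + p(4)
= 26015 + 21637 - 12310 - 8349 + 3010 + 1575 - 297 - 101 + 5
= 31185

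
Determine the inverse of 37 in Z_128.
45

gcd(37, 128) = 1, so the inverse exists.
Extended Euclidean algorithm on (128, 37):
128 = 3 × 37 + 17  ⟹  17 = (1)·128 + (-3)·37
37 = 2 × 17 + 3  ⟹  3 = (-2)·128 + (7)·37
17 = 5 × 3 + 2  ⟹  2 = (11)·128 + (-38)·37
3 = 1 × 2 + 1  ⟹  1 = (-13)·128 + (45)·37
So (45)·37 ≡ 1 (mod 128), i.e. 37^(-1) ≡ 45 (mod 128).
Check: 37 × 45 = 1665 ≡ 1 (mod 128)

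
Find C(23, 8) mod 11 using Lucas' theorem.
0

Using Lucas' theorem:
Write n=23 and k=8 in base 11:
n in base 11: [2, 1]
k in base 11: [0, 8]
C(23,8) mod 11 = ∏ C(n_i, k_i) mod 11
Digit binomials (mod 11): C(2,0) = 1; C(1,8) = 0 (k_i > n_i)
Product: 1 × 0 = 0 ≡ 0 (mod 11)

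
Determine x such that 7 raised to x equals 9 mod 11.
8

Baby-step giant-step with step n = ⌈√11⌉ = 4.
Baby steps 7^j mod 11 (j:value) for j=0..3: 0:1, 1:7, 2:5, 3:2.
Giant-step multiplier: 7^(-4) ≡ 7^(10-4) = 7^6 ≡ 4 (mod 11).
Giant steps γ_i = 9·4^i mod 11: γ_0=9, γ_1=3, γ_2=1 (in table at j=0).
x = i·n + j = 2·4 + 0 = 8.
Check: 7^8 ≡ 9 (mod 11).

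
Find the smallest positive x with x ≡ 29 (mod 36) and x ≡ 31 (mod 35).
101

Using Chinese Remainder Theorem:
M = 36 × 35 = 1260
M1 = 35, M2 = 36
y1 = 35^(-1) mod 36 = 35
y2 = 36^(-1) mod 35 = 1
x = (29×35×35 + 31×36×1) mod 1260 = 101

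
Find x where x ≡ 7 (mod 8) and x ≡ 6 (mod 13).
71

Using Chinese Remainder Theorem:
M = 8 × 13 = 104
M1 = 13, M2 = 8
y1 = 13^(-1) mod 8 = 5
y2 = 8^(-1) mod 13 = 5
x = (7×13×5 + 6×8×5) mod 104 = 71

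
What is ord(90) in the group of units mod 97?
96

97 is prime, so ord(90) divides φ(97) = 96.
Divisors of 96: 1, 2, 3, 4, 6, 8, 12, 16, 24, 32, 48, 96.
Repeated squaring: 90^1 ≡ 90, 90^2 ≡ 49, 90^4 ≡ 73, 90^8 ≡ 91, 90^16 ≡ 36, 90^32 ≡ 35, 90^64 ≡ 61 (mod 97).
Test 90^d mod 97 for each divisor d in increasing order:
90^1 ≡ 90
90^2 ≡ 49
90^3 = 90^2·90^1 ≡ 45
90^4 ≡ 73
90^6 = 90^4·90^2 ≡ 85
90^8 ≡ 91
90^12 = 90^8·90^4 ≡ 47
90^16 ≡ 36
90^24 = 90^16·90^8 ≡ 75
90^32 ≡ 35
90^48 = 90^32·90^16 ≡ 96
90^96 = 90^64·90^32 ≡ 1  ← first divisor giving 1
The order is 96.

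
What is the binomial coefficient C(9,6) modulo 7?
0

Using Lucas' theorem:
Write n=9 and k=6 in base 7:
n in base 7: [1, 2]
k in base 7: [0, 6]
C(9,6) mod 7 = ∏ C(n_i, k_i) mod 7
Digit binomials (mod 7): C(1,0) = 1; C(2,6) = 0 (k_i > n_i)
Product: 1 × 0 = 0 ≡ 0 (mod 7)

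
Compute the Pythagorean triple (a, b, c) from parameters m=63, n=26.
(3293, 3276, 4645)

Euclid's formula: a = m² - n², b = 2mn, c = m² + n²
m = 63, n = 26
a = 63² - 26² = 3969 - 676 = 3293
b = 2 × 63 × 26 = 3276
c = 63² + 26² = 3969 + 676 = 4645
Verification: 3293² + 3276² = 10843849 + 10732176 = 21576025 = 4645² ✓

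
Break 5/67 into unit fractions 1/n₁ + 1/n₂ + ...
1/14 + 1/313 + 1/293594

Greedy algorithm:
5/67: ceiling(67/5) = 14, use 1/14
3/938: ceiling(938/3) = 313, use 1/313
1/293594: ceiling(293594/1) = 293594, use 1/293594
Result: 5/67 = 1/14 + 1/313 + 1/293594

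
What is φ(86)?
42

86 = 2 × 43
φ(n) = n × ∏(1 - 1/p) for each prime p dividing n
φ(86) = 86 × (1 - 1/2) × (1 - 1/43) = 42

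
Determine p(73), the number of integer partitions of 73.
6185689

p(n) counts ways to write n as a sum of positive integers (order ignored).
Euler's pentagonal recurrence: p(k) = p(k-1) + p(k-2) - p(k-5) - p(k-7) + p(k-12) + p(k-15) - ... (offsets j(3j∓1)/2, signs ++--, p(0)=1, p(<0)=0).
DP table for k = 0..72: p(0)=1, p(1)=1, p(2)=2, p(3)=3, p(4)=5, p(5)=7, p(6)=11, p(7)=15, p(8)=22, p(9)=30, p(10)=42, p(11)=56, p(12)=77, p(13)=101, p(14)=135, p(15)=176, p(16)=231, p(17)=297, p(18)=385, p(19)=490, p(20)=627, p(21)=792, p(22)=1002, p(23)=1255, p(24)=1575, p(25)=1958, p(26)=2436, p(27)=3010, p(28)=3718, p(29)=4565, p(30)=5604, p(31)=6842, p(32)=8349, p(33)=10143, p(34)=12310, p(35)=14883, p(36)=17977, p(37)=21637, p(38)=26015, p(39)=31185, p(40)=37338, p(41)=44583, p(42)=53174, p(43)=63261, p(44)=75175, p(45)=89134, p(46)=105558, p(47)=124754, p(48)=147273, p(49)=173525, p(50)=204226, p(51)=239943, p(52)=281589, p(53)=329931, p(54)=386155, p(55)=451276, p(56)=526823, p(57)=614154, p(58)=715220, p(59)=831820, p(60)=966467, p(61)=1121505, p(62)=1300156, p(63)=1505499, p(64)=1741630, p(65)=2012558, p(66)=2323520, p(67)=2679689, p(68)=3087735, p(69)=3554345, p(70)=4087968, p(71)=4697205, p(72)=5392783.
Final step: p(73) = p(72) + p(71) - p(68) - p(66) + p(61) + p(58) - p(51) - p(47) + p(38) + p(33) - p(22) - p(16) + p(3)
= 5392783 + 4697205 - 3087735 - 2323520 + 1121505 + 715220 - 239943 - 124754 + 26015 + 10143 - 1002 - 231 + 3
= 6185689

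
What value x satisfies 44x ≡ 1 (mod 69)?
11

gcd(44, 69) = 1, so the inverse exists.
Extended Euclidean algorithm on (69, 44):
69 = 1 × 44 + 25  ⟹  25 = (1)·69 + (-1)·44
44 = 1 × 25 + 19  ⟹  19 = (-1)·69 + (2)·44
25 = 1 × 19 + 6  ⟹  6 = (2)·69 + (-3)·44
19 = 3 × 6 + 1  ⟹  1 = (-7)·69 + (11)·44
So (11)·44 ≡ 1 (mod 69), i.e. 44^(-1) ≡ 11 (mod 69).
Check: 44 × 11 = 484 ≡ 1 (mod 69)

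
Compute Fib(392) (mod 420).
189

Matrix identity: Q^n = [[F_(n+1), F_n], [F_n, F_(n-1)]] with Q = [[1,1],[1,0]].
n = 392 = 110001000₂. Square-and-multiply, entries mod 420:
Q^1 = [[1,1],[1,0]]
Q^3 = (Q^1)²·Q = [[3,2],[2,1]]
Q^6 = (Q^3)² = [[13,8],[8,5]]
Q^12 = (Q^6)² = [[233,144],[144,89]]
Q^24 = (Q^12)² = [[265,168],[168,97]]
Q^49 = (Q^24)²·Q = [[85,169],[169,336]]
Q^98 = (Q^49)² = [[86,169],[169,337]]
Q^196 = (Q^98)² = [[257,87],[87,170]]
Q^392 = (Q^196)² = [[118,189],[189,349]]
F_392 mod 420 = Q^392[0][1] = 189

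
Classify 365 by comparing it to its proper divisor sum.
deficient

Proper divisors of 365: sum = 1 + 5 + 73 = 79
Since 79 < 365, 365 is deficient.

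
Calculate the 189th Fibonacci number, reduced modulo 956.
206

Matrix identity: Q^n = [[F_(n+1), F_n], [F_n, F_(n-1)]] with Q = [[1,1],[1,0]].
n = 189 = 10111101₂. Square-and-multiply, entries mod 956:
Q^1 = [[1,1],[1,0]]
Q^2 = (Q^1)² = [[2,1],[1,1]]
Q^5 = (Q^2)²·Q = [[8,5],[5,3]]
Q^11 = (Q^5)²·Q = [[144,89],[89,55]]
Q^23 = (Q^11)²·Q = [[480,933],[933,503]]
Q^47 = (Q^23)²·Q = [[868,533],[533,335]]
Q^94 = (Q^47)² = [[253,679],[679,530]]
Q^189 = (Q^94)²·Q = [[327,206],[206,121]]
F_189 mod 956 = Q^189[0][1] = 206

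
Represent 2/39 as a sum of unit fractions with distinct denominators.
1/20 + 1/780

Greedy algorithm:
2/39: ceiling(39/2) = 20, use 1/20
1/780: ceiling(780/1) = 780, use 1/780
Result: 2/39 = 1/20 + 1/780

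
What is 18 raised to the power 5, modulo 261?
189

Repeated squaring. Binary of 5 = 101.
18^1 ≡ 18 (mod 261); 18^2 ≡ 63 (mod 261); 18^4 ≡ 54 (mod 261)
18^5 = 18^1 × 18^4 ≡ 189 (mod 261)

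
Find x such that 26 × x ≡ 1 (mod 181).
7

gcd(26, 181) = 1, so the inverse exists.
Extended Euclidean algorithm on (181, 26):
181 = 6 × 26 + 25  ⟹  25 = (1)·181 + (-6)·26
26 = 1 × 25 + 1  ⟹  1 = (-1)·181 + (7)·26
So (7)·26 ≡ 1 (mod 181), i.e. 26^(-1) ≡ 7 (mod 181).
Check: 26 × 7 = 182 ≡ 1 (mod 181)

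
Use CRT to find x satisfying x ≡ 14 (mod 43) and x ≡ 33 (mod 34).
917

Using Chinese Remainder Theorem:
M = 43 × 34 = 1462
M1 = 34, M2 = 43
y1 = 34^(-1) mod 43 = 19
y2 = 43^(-1) mod 34 = 19
x = (14×34×19 + 33×43×19) mod 1462 = 917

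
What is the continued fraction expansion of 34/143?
[0; 4, 4, 1, 6]

Euclidean algorithm steps:
34 = 0 × 143 + 34
143 = 4 × 34 + 7
34 = 4 × 7 + 6
7 = 1 × 6 + 1
6 = 6 × 1 + 0
Continued fraction: [0; 4, 4, 1, 6]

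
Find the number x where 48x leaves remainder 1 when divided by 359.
187

gcd(48, 359) = 1, so the inverse exists.
Extended Euclidean algorithm on (359, 48):
359 = 7 × 48 + 23  ⟹  23 = (1)·359 + (-7)·48
48 = 2 × 23 + 2  ⟹  2 = (-2)·359 + (15)·48
23 = 11 × 2 + 1  ⟹  1 = (23)·359 + (-172)·48
So (-172)·48 ≡ 1 (mod 359), i.e. 48^(-1) ≡ -172 ≡ 187 (mod 359).
Check: 48 × 187 = 8976 ≡ 1 (mod 359)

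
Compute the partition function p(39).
31185

p(n) counts ways to write n as a sum of positive integers (order ignored).
Euler's pentagonal recurrence: p(k) = p(k-1) + p(k-2) - p(k-5) - p(k-7) + p(k-12) + p(k-15) - ... (offsets j(3j∓1)/2, signs ++--, p(0)=1, p(<0)=0).
DP table for k = 0..38: p(0)=1, p(1)=1, p(2)=2, p(3)=3, p(4)=5, p(5)=7, p(6)=11, p(7)=15, p(8)=22, p(9)=30, p(10)=42, p(11)=56, p(12)=77, p(13)=101, p(14)=135, p(15)=176, p(16)=231, p(17)=297, p(18)=385, p(19)=490, p(20)=627, p(21)=792, p(22)=1002, p(23)=1255, p(24)=1575, p(25)=1958, p(26)=2436, p(27)=3010, p(28)=3718, p(29)=4565, p(30)=5604, p(31)=6842, p(32)=8349, p(33)=10143, p(34)=12310, p(35)=14883, p(36)=17977, p(37)=21637, p(38)=26015.
Final step: p(39) = p(38) + p(37) - p(34) - p(32) + p(27) + p(24) - p(17) - p(13) + p(4)
= 26015 + 21637 - 12310 - 8349 + 3010 + 1575 - 297 - 101 + 5
= 31185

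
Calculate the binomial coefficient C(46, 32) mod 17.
0

Using Lucas' theorem:
Write n=46 and k=32 in base 17:
n in base 17: [2, 12]
k in base 17: [1, 15]
C(46,32) mod 17 = ∏ C(n_i, k_i) mod 17
Digit binomials (mod 17): C(2,1) = 2; C(12,15) = 0 (k_i > n_i)
Product: 2 × 0 = 0 ≡ 0 (mod 17)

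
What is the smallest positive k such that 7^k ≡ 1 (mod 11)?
10

11 is prime, so ord(7) divides φ(11) = 10.
Divisors of 10: 1, 2, 5, 10.
Repeated squaring: 7^1 ≡ 7, 7^2 ≡ 5, 7^4 ≡ 3, 7^8 ≡ 9 (mod 11).
Test 7^d mod 11 for each divisor d in increasing order:
7^1 ≡ 7
7^2 ≡ 5
7^5 = 7^4·7^1 ≡ 10
7^10 = 7^8·7^2 ≡ 1  ← first divisor giving 1
The order is 10.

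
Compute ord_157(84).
156

157 is prime, so ord(84) divides φ(157) = 156.
Divisors of 156: 1, 2, 3, 4, 6, 12, 13, 26, 39, 52, 78, 156.
Repeated squaring: 84^1 ≡ 84, 84^2 ≡ 148, 84^4 ≡ 81, 84^8 ≡ 124, 84^16 ≡ 147, 84^32 ≡ 100, 84^64 ≡ 109, 84^128 ≡ 106 (mod 157).
Test 84^d mod 157 for each divisor d in increasing order:
84^1 ≡ 84
84^2 ≡ 148
84^3 = 84^2·84^1 ≡ 29
84^4 ≡ 81
84^6 = 84^4·84^2 ≡ 56
84^12 = 84^8·84^4 ≡ 153
84^13 = 84^8·84^4·84^1 ≡ 135
84^26 = 84^16·84^8·84^2 ≡ 13
84^39 = 84^32·84^4·84^2·84^1 ≡ 28
84^52 = 84^32·84^16·84^4 ≡ 12
84^78 = 84^64·84^8·84^4·84^2 ≡ 156
84^156 = 84^128·84^16·84^8·84^4 ≡ 1  ← first divisor giving 1
The order is 156.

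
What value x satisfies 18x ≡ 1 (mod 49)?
30

gcd(18, 49) = 1, so the inverse exists.
Extended Euclidean algorithm on (49, 18):
49 = 2 × 18 + 13  ⟹  13 = (1)·49 + (-2)·18
18 = 1 × 13 + 5  ⟹  5 = (-1)·49 + (3)·18
13 = 2 × 5 + 3  ⟹  3 = (3)·49 + (-8)·18
5 = 1 × 3 + 2  ⟹  2 = (-4)·49 + (11)·18
3 = 1 × 2 + 1  ⟹  1 = (7)·49 + (-19)·18
So (-19)·18 ≡ 1 (mod 49), i.e. 18^(-1) ≡ -19 ≡ 30 (mod 49).
Check: 18 × 30 = 540 ≡ 1 (mod 49)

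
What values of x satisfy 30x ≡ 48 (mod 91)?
x ≡ 38 (mod 91)

gcd(30, 91) = 1, which divides 48, so solutions exist.
Find 30^(-1) mod 91 by the extended Euclidean algorithm:
91 = 3 × 30 + 1  ⟹  1 = (1)·91 + (-3)·30
So (-3)·30 ≡ 1 (mod 91), i.e. 30^(-1) ≡ -3 ≡ 88 (mod 91).
x ≡ 88 × 48 = 4224 ≡ 38 (mod 91).
Check: 30 × 38 = 1140 ≡ 48 (mod 91).
Unique solution: x ≡ 38 (mod 91)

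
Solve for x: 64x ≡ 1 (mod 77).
71

gcd(64, 77) = 1, so the inverse exists.
Extended Euclidean algorithm on (77, 64):
77 = 1 × 64 + 13  ⟹  13 = (1)·77 + (-1)·64
64 = 4 × 13 + 12  ⟹  12 = (-4)·77 + (5)·64
13 = 1 × 12 + 1  ⟹  1 = (5)·77 + (-6)·64
So (-6)·64 ≡ 1 (mod 77), i.e. 64^(-1) ≡ -6 ≡ 71 (mod 77).
Check: 64 × 71 = 4544 ≡ 1 (mod 77)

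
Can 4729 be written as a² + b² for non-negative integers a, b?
45² + 52² (a=45, b=52)

Factorization: 4729 = 4729
By Fermat: n is sum of two squares iff every prime p ≡ 3 (mod 4) appears to even power.
All primes ≡ 3 (mod 4) appear to even power.
Search a = 0, 1, 2, … for 4729 - a² a perfect square: first hit at a = 45: 4729 - 2025 = 2704 = 52².
4729 = 45² + 52² = 2025 + 2704 ✓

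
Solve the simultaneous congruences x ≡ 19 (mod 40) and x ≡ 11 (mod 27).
659

Using Chinese Remainder Theorem:
M = 40 × 27 = 1080
M1 = 27, M2 = 40
y1 = 27^(-1) mod 40 = 3
y2 = 40^(-1) mod 27 = 25
x = (19×27×3 + 11×40×25) mod 1080 = 659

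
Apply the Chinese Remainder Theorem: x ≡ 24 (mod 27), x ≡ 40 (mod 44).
348

Using Chinese Remainder Theorem:
M = 27 × 44 = 1188
M1 = 44, M2 = 27
y1 = 44^(-1) mod 27 = 8
y2 = 27^(-1) mod 44 = 31
x = (24×44×8 + 40×27×31) mod 1188 = 348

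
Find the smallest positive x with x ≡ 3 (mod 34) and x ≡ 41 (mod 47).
887

Using Chinese Remainder Theorem:
M = 34 × 47 = 1598
M1 = 47, M2 = 34
y1 = 47^(-1) mod 34 = 21
y2 = 34^(-1) mod 47 = 18
x = (3×47×21 + 41×34×18) mod 1598 = 887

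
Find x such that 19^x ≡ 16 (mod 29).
16

Baby-step giant-step with step n = ⌈√29⌉ = 6.
Baby steps 19^j mod 29 (j:value) for j=0..5: 0:1, 1:19, 2:13, 3:15, 4:24, 5:21.
Giant-step multiplier: 19^(-6) ≡ 19^(28-6) = 19^22 ≡ 4 (mod 29).
Giant steps γ_i = 16·4^i mod 29: γ_0=16, γ_1=6, γ_2=24 (in table at j=4).
x = i·n + j = 2·6 + 4 = 16.
Check: 19^16 ≡ 16 (mod 29).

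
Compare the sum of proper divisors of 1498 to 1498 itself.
deficient

Proper divisors of 1498: sum = 1 + 2 + 7 + 14 + 107 + 214 + 749 = 1094
Since 1094 < 1498, 1498 is deficient.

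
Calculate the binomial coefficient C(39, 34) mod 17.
1

Using Lucas' theorem:
Write n=39 and k=34 in base 17:
n in base 17: [2, 5]
k in base 17: [2, 0]
C(39,34) mod 17 = ∏ C(n_i, k_i) mod 17
Digit binomials (mod 17): C(2,2) = 1; C(5,0) = 1
Product: 1 × 1 = 1 ≡ 1 (mod 17)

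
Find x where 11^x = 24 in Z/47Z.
4

Baby-step giant-step with step n = ⌈√47⌉ = 7.
Baby steps 11^j mod 47 (j:value) for j=0..6: 0:1, 1:11, 2:27, 3:15, 4:24, 5:29, 6:37.
h = 24 is already in the table at j=4, so x = 4.
Check: 11^4 ≡ 24 (mod 47).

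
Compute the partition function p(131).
5964539504

p(n) counts ways to write n as a sum of positive integers (order ignored).
Euler's pentagonal recurrence: p(k) = p(k-1) + p(k-2) - p(k-5) - p(k-7) + p(k-12) + p(k-15) - ... (offsets j(3j∓1)/2, signs ++--, p(0)=1, p(<0)=0).
DP table for k = 0..130: p(0)=1, p(1)=1, p(2)=2, p(3)=3, p(4)=5, p(5)=7, p(6)=11, p(7)=15, p(8)=22, p(9)=30, p(10)=42, p(11)=56, p(12)=77, p(13)=101, p(14)=135, p(15)=176, p(16)=231, p(17)=297, p(18)=385, p(19)=490, p(20)=627, p(21)=792, p(22)=1002, p(23)=1255, p(24)=1575, p(25)=1958, p(26)=2436, p(27)=3010, p(28)=3718, p(29)=4565, p(30)=5604, p(31)=6842, p(32)=8349, p(33)=10143, p(34)=12310, p(35)=14883, p(36)=17977, p(37)=21637, p(38)=26015, p(39)=31185, p(40)=37338, p(41)=44583, p(42)=53174, p(43)=63261, p(44)=75175, p(45)=89134, p(46)=105558, p(47)=124754, p(48)=147273, p(49)=173525, p(50)=204226, p(51)=239943, p(52)=281589, p(53)=329931, p(54)=386155, p(55)=451276, p(56)=526823, p(57)=614154, p(58)=715220, p(59)=831820, p(60)=966467, p(61)=1121505, p(62)=1300156, p(63)=1505499, p(64)=1741630, p(65)=2012558, p(66)=2323520, p(67)=2679689, p(68)=3087735, p(69)=3554345, p(70)=4087968, p(71)=4697205, p(72)=5392783, p(73)=6185689, p(74)=7089500, p(75)=8118264, p(76)=9289091, p(77)=10619863, p(78)=12132164, p(79)=13848650, p(80)=15796476, p(81)=18004327, p(82)=20506255, p(83)=23338469, p(84)=26543660, p(85)=30167357, p(86)=34262962, p(87)=38887673, p(88)=44108109, p(89)=49995925, p(90)=56634173, p(91)=64112359, p(92)=72533807, p(93)=82010177, p(94)=92669720, p(95)=104651419, p(96)=118114304, p(97)=133230930, p(98)=150198136, p(99)=169229875, p(100)=190569292, p(101)=214481126, p(102)=241265379, p(103)=271248950, p(104)=304801365, p(105)=342325709, p(106)=384276336, p(107)=431149389, p(108)=483502844, p(109)=541946240, p(110)=607163746, p(111)=679903203, p(112)=761002156, p(113)=851376628, p(114)=952050665, p(115)=1064144451, p(116)=1188908248, p(117)=1327710076, p(118)=1482074143, p(119)=1653668665, p(120)=1844349560, p(121)=2056148051, p(122)=2291320912, p(123)=2552338241, p(124)=2841940500, p(125)=3163127352, p(126)=3519222692, p(127)=3913864295, p(128)=4351078600, p(129)=4835271870, p(130)=5371315400.
Final step: p(131) = p(130) + p(129) - p(126) - p(124) + p(119) + p(116) - p(109) - p(105) + p(96) + p(91) - p(80) - p(74) + p(61) + p(54) - p(39) - p(31) + p(14) + p(5)
= 5371315400 + 4835271870 - 3519222692 - 2841940500 + 1653668665 + 1188908248 - 541946240 - 342325709 + 118114304 + 64112359 - 15796476 - 7089500 + 1121505 + 386155 - 31185 - 6842 + 135 + 7
= 5964539504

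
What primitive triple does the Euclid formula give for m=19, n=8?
(297, 304, 425)

Euclid's formula: a = m² - n², b = 2mn, c = m² + n²
m = 19, n = 8
a = 19² - 8² = 361 - 64 = 297
b = 2 × 19 × 8 = 304
c = 19² + 8² = 361 + 64 = 425
Verification: 297² + 304² = 88209 + 92416 = 180625 = 425² ✓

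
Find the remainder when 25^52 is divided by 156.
1

Repeated squaring. Binary of 52 = 110100.
25^1 ≡ 25 (mod 156); 25^2 ≡ 1 (mod 156); 25^4 ≡ 1 (mod 156); 25^8 ≡ 1 (mod 156); 25^16 ≡ 1 (mod 156); 25^32 ≡ 1 (mod 156)
25^52 = 25^4 × 25^16 × 25^32 ≡ 1 (mod 156)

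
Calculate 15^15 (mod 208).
47

Repeated squaring. Binary of 15 = 1111.
15^1 ≡ 15 (mod 208); 15^2 ≡ 17 (mod 208); 15^4 ≡ 81 (mod 208); 15^8 ≡ 113 (mod 208)
15^15 = 15^1 × 15^2 × 15^4 × 15^8 ≡ 47 (mod 208)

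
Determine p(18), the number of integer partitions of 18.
385

p(n) counts ways to write n as a sum of positive integers (order ignored).
Euler's pentagonal recurrence: p(k) = p(k-1) + p(k-2) - p(k-5) - p(k-7) + p(k-12) + p(k-15) - ... (offsets j(3j∓1)/2, signs ++--, p(0)=1, p(<0)=0).
DP table for k = 0..17: p(0)=1, p(1)=1, p(2)=2, p(3)=3, p(4)=5, p(5)=7, p(6)=11, p(7)=15, p(8)=22, p(9)=30, p(10)=42, p(11)=56, p(12)=77, p(13)=101, p(14)=135, p(15)=176, p(16)=231, p(17)=297.
Final step: p(18) = p(17) + p(16) - p(13) - p(11) + p(6) + p(3)
= 297 + 231 - 101 - 56 + 11 + 3
= 385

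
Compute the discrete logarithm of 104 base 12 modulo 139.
85

Baby-step giant-step with step n = ⌈√139⌉ = 12.
Baby steps 12^j mod 139 (j:value) for j=0..11: 0:1, 1:12, 2:5, 3:60, 4:25, 5:22, 6:125, 7:110, 8:69, 9:133, 10:67, 11:109.
Giant-step multiplier: 12^(-12) ≡ 12^(138-12) = 12^126 ≡ 100 (mod 139).
Giant steps γ_i = 104·100^i mod 139: γ_0=104, γ_1=114, γ_2=2, γ_3=61, γ_4=123, γ_5=68, γ_6=128, γ_7=12 (in table at j=1).
x = i·n + j = 7·12 + 1 = 85.
Check: 12^85 ≡ 104 (mod 139).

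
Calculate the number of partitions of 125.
3163127352

p(n) counts ways to write n as a sum of positive integers (order ignored).
Euler's pentagonal recurrence: p(k) = p(k-1) + p(k-2) - p(k-5) - p(k-7) + p(k-12) + p(k-15) - ... (offsets j(3j∓1)/2, signs ++--, p(0)=1, p(<0)=0).
DP table for k = 0..124: p(0)=1, p(1)=1, p(2)=2, p(3)=3, p(4)=5, p(5)=7, p(6)=11, p(7)=15, p(8)=22, p(9)=30, p(10)=42, p(11)=56, p(12)=77, p(13)=101, p(14)=135, p(15)=176, p(16)=231, p(17)=297, p(18)=385, p(19)=490, p(20)=627, p(21)=792, p(22)=1002, p(23)=1255, p(24)=1575, p(25)=1958, p(26)=2436, p(27)=3010, p(28)=3718, p(29)=4565, p(30)=5604, p(31)=6842, p(32)=8349, p(33)=10143, p(34)=12310, p(35)=14883, p(36)=17977, p(37)=21637, p(38)=26015, p(39)=31185, p(40)=37338, p(41)=44583, p(42)=53174, p(43)=63261, p(44)=75175, p(45)=89134, p(46)=105558, p(47)=124754, p(48)=147273, p(49)=173525, p(50)=204226, p(51)=239943, p(52)=281589, p(53)=329931, p(54)=386155, p(55)=451276, p(56)=526823, p(57)=614154, p(58)=715220, p(59)=831820, p(60)=966467, p(61)=1121505, p(62)=1300156, p(63)=1505499, p(64)=1741630, p(65)=2012558, p(66)=2323520, p(67)=2679689, p(68)=3087735, p(69)=3554345, p(70)=4087968, p(71)=4697205, p(72)=5392783, p(73)=6185689, p(74)=7089500, p(75)=8118264, p(76)=9289091, p(77)=10619863, p(78)=12132164, p(79)=13848650, p(80)=15796476, p(81)=18004327, p(82)=20506255, p(83)=23338469, p(84)=26543660, p(85)=30167357, p(86)=34262962, p(87)=38887673, p(88)=44108109, p(89)=49995925, p(90)=56634173, p(91)=64112359, p(92)=72533807, p(93)=82010177, p(94)=92669720, p(95)=104651419, p(96)=118114304, p(97)=133230930, p(98)=150198136, p(99)=169229875, p(100)=190569292, p(101)=214481126, p(102)=241265379, p(103)=271248950, p(104)=304801365, p(105)=342325709, p(106)=384276336, p(107)=431149389, p(108)=483502844, p(109)=541946240, p(110)=607163746, p(111)=679903203, p(112)=761002156, p(113)=851376628, p(114)=952050665, p(115)=1064144451, p(116)=1188908248, p(117)=1327710076, p(118)=1482074143, p(119)=1653668665, p(120)=1844349560, p(121)=2056148051, p(122)=2291320912, p(123)=2552338241, p(124)=2841940500.
Final step: p(125) = p(124) + p(123) - p(120) - p(118) + p(113) + p(110) - p(103) - p(99) + p(90) + p(85) - p(74) - p(68) + p(55) + p(48) - p(33) - p(25) + p(8)
= 2841940500 + 2552338241 - 1844349560 - 1482074143 + 851376628 + 607163746 - 271248950 - 169229875 + 56634173 + 30167357 - 7089500 - 3087735 + 451276 + 147273 - 10143 - 1958 + 22
= 3163127352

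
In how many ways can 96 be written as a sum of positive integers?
118114304

p(n) counts ways to write n as a sum of positive integers (order ignored).
Euler's pentagonal recurrence: p(k) = p(k-1) + p(k-2) - p(k-5) - p(k-7) + p(k-12) + p(k-15) - ... (offsets j(3j∓1)/2, signs ++--, p(0)=1, p(<0)=0).
DP table for k = 0..95: p(0)=1, p(1)=1, p(2)=2, p(3)=3, p(4)=5, p(5)=7, p(6)=11, p(7)=15, p(8)=22, p(9)=30, p(10)=42, p(11)=56, p(12)=77, p(13)=101, p(14)=135, p(15)=176, p(16)=231, p(17)=297, p(18)=385, p(19)=490, p(20)=627, p(21)=792, p(22)=1002, p(23)=1255, p(24)=1575, p(25)=1958, p(26)=2436, p(27)=3010, p(28)=3718, p(29)=4565, p(30)=5604, p(31)=6842, p(32)=8349, p(33)=10143, p(34)=12310, p(35)=14883, p(36)=17977, p(37)=21637, p(38)=26015, p(39)=31185, p(40)=37338, p(41)=44583, p(42)=53174, p(43)=63261, p(44)=75175, p(45)=89134, p(46)=105558, p(47)=124754, p(48)=147273, p(49)=173525, p(50)=204226, p(51)=239943, p(52)=281589, p(53)=329931, p(54)=386155, p(55)=451276, p(56)=526823, p(57)=614154, p(58)=715220, p(59)=831820, p(60)=966467, p(61)=1121505, p(62)=1300156, p(63)=1505499, p(64)=1741630, p(65)=2012558, p(66)=2323520, p(67)=2679689, p(68)=3087735, p(69)=3554345, p(70)=4087968, p(71)=4697205, p(72)=5392783, p(73)=6185689, p(74)=7089500, p(75)=8118264, p(76)=9289091, p(77)=10619863, p(78)=12132164, p(79)=13848650, p(80)=15796476, p(81)=18004327, p(82)=20506255, p(83)=23338469, p(84)=26543660, p(85)=30167357, p(86)=34262962, p(87)=38887673, p(88)=44108109, p(89)=49995925, p(90)=56634173, p(91)=64112359, p(92)=72533807, p(93)=82010177, p(94)=92669720, p(95)=104651419.
Final step: p(96) = p(95) + p(94) - p(91) - p(89) + p(84) + p(81) - p(74) - p(70) + p(61) + p(56) - p(45) - p(39) + p(26) + p(19) - p(4)
= 104651419 + 92669720 - 64112359 - 49995925 + 26543660 + 18004327 - 7089500 - 4087968 + 1121505 + 526823 - 89134 - 31185 + 2436 + 490 - 5
= 118114304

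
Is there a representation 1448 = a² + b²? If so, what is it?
2² + 38² (a=2, b=38)

Factorization: 1448 = 2^3 × 181
By Fermat: n is sum of two squares iff every prime p ≡ 3 (mod 4) appears to even power.
All primes ≡ 3 (mod 4) appear to even power.
Search a = 0, 1, 2, … for 1448 - a² a perfect square: first hit at a = 2: 1448 - 4 = 1444 = 38².
1448 = 2² + 38² = 4 + 1444 ✓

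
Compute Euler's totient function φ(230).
88

230 = 2 × 5 × 23
φ(n) = n × ∏(1 - 1/p) for each prime p dividing n
φ(230) = 230 × (1 - 1/2) × (1 - 1/5) × (1 - 1/23) = 88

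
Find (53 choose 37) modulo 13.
0

Using Lucas' theorem:
Write n=53 and k=37 in base 13:
n in base 13: [4, 1]
k in base 13: [2, 11]
C(53,37) mod 13 = ∏ C(n_i, k_i) mod 13
Digit binomials (mod 13): C(4,2) = 6; C(1,11) = 0 (k_i > n_i)
Product: 6 × 0 = 0 ≡ 0 (mod 13)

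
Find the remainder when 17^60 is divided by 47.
9

Repeated squaring. Binary of 60 = 111100.
17^1 ≡ 17 (mod 47); 17^2 ≡ 7 (mod 47); 17^4 ≡ 2 (mod 47); 17^8 ≡ 4 (mod 47); 17^16 ≡ 16 (mod 47); 17^32 ≡ 21 (mod 47)
17^60 = 17^4 × 17^8 × 17^16 × 17^32 ≡ 9 (mod 47)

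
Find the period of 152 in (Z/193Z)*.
192

193 is prime, so ord(152) divides φ(193) = 192.
Divisors of 192: 1, 2, 3, 4, 6, 8, 12, 16, 24, 32, 48, 64, 96, 192.
Repeated squaring: 152^1 ≡ 152, 152^2 ≡ 137, 152^4 ≡ 48, 152^8 ≡ 181, 152^16 ≡ 144, 152^32 ≡ 85, 152^64 ≡ 84, 152^128 ≡ 108 (mod 193).
Test 152^d mod 193 for each divisor d in increasing order:
152^1 ≡ 152
152^2 ≡ 137
152^3 = 152^2·152^1 ≡ 173
152^4 ≡ 48
152^6 = 152^4·152^2 ≡ 14
152^8 ≡ 181
152^12 = 152^8·152^4 ≡ 3
152^16 ≡ 144
152^24 = 152^16·152^8 ≡ 9
152^32 ≡ 85
152^48 = 152^32·152^16 ≡ 81
152^64 ≡ 84
152^96 = 152^64·152^32 ≡ 192
152^192 = 152^128·152^64 ≡ 1  ← first divisor giving 1
The order is 192.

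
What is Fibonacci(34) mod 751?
544

Matrix identity: Q^n = [[F_(n+1), F_n], [F_n, F_(n-1)]] with Q = [[1,1],[1,0]].
n = 34 = 100010₂. Square-and-multiply, entries mod 751:
Q^1 = [[1,1],[1,0]]
Q^2 = (Q^1)² = [[2,1],[1,1]]
Q^4 = (Q^2)² = [[5,3],[3,2]]
Q^8 = (Q^4)² = [[34,21],[21,13]]
Q^17 = (Q^8)²·Q = [[331,95],[95,236]]
Q^34 = (Q^17)² = [[679,544],[544,135]]
F_34 mod 751 = Q^34[0][1] = 544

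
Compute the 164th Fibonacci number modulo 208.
205

Matrix identity: Q^n = [[F_(n+1), F_n], [F_n, F_(n-1)]] with Q = [[1,1],[1,0]].
n = 164 = 10100100₂. Square-and-multiply, entries mod 208:
Q^1 = [[1,1],[1,0]]
Q^2 = (Q^1)² = [[2,1],[1,1]]
Q^5 = (Q^2)²·Q = [[8,5],[5,3]]
Q^10 = (Q^5)² = [[89,55],[55,34]]
Q^20 = (Q^10)² = [[130,109],[109,21]]
Q^41 = (Q^20)²·Q = [[104,77],[77,27]]
Q^82 = (Q^41)² = [[105,103],[103,2]]
Q^164 = (Q^82)² = [[2,205],[205,5]]
F_164 mod 208 = Q^164[0][1] = 205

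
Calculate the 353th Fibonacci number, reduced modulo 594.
13

Matrix identity: Q^n = [[F_(n+1), F_n], [F_n, F_(n-1)]] with Q = [[1,1],[1,0]].
n = 353 = 101100001₂. Square-and-multiply, entries mod 594:
Q^1 = [[1,1],[1,0]]
Q^2 = (Q^1)² = [[2,1],[1,1]]
Q^5 = (Q^2)²·Q = [[8,5],[5,3]]
Q^11 = (Q^5)²·Q = [[144,89],[89,55]]
Q^22 = (Q^11)² = [[145,485],[485,254]]
Q^44 = (Q^22)² = [[236,465],[465,365]]
Q^88 = (Q^44)² = [[463,285],[285,178]]
Q^176 = (Q^88)² = [[376,327],[327,49]]
Q^353 = (Q^176)²·Q = [[586,13],[13,573]]
F_353 mod 594 = Q^353[0][1] = 13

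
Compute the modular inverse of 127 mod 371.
260

gcd(127, 371) = 1, so the inverse exists.
Extended Euclidean algorithm on (371, 127):
371 = 2 × 127 + 117  ⟹  117 = (1)·371 + (-2)·127
127 = 1 × 117 + 10  ⟹  10 = (-1)·371 + (3)·127
117 = 11 × 10 + 7  ⟹  7 = (12)·371 + (-35)·127
10 = 1 × 7 + 3  ⟹  3 = (-13)·371 + (38)·127
7 = 2 × 3 + 1  ⟹  1 = (38)·371 + (-111)·127
So (-111)·127 ≡ 1 (mod 371), i.e. 127^(-1) ≡ -111 ≡ 260 (mod 371).
Check: 127 × 260 = 33020 ≡ 1 (mod 371)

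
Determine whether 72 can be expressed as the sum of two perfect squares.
6² + 6² (a=6, b=6)

Factorization: 72 = 2^3 × 3^2
By Fermat: n is sum of two squares iff every prime p ≡ 3 (mod 4) appears to even power.
All primes ≡ 3 (mod 4) appear to even power.
Search a = 0, 1, 2, … for 72 - a² a perfect square: first hit at a = 6: 72 - 36 = 36 = 6².
72 = 6² + 6² = 36 + 36 ✓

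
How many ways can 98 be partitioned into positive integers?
150198136

p(n) counts ways to write n as a sum of positive integers (order ignored).
Euler's pentagonal recurrence: p(k) = p(k-1) + p(k-2) - p(k-5) - p(k-7) + p(k-12) + p(k-15) - ... (offsets j(3j∓1)/2, signs ++--, p(0)=1, p(<0)=0).
DP table for k = 0..97: p(0)=1, p(1)=1, p(2)=2, p(3)=3, p(4)=5, p(5)=7, p(6)=11, p(7)=15, p(8)=22, p(9)=30, p(10)=42, p(11)=56, p(12)=77, p(13)=101, p(14)=135, p(15)=176, p(16)=231, p(17)=297, p(18)=385, p(19)=490, p(20)=627, p(21)=792, p(22)=1002, p(23)=1255, p(24)=1575, p(25)=1958, p(26)=2436, p(27)=3010, p(28)=3718, p(29)=4565, p(30)=5604, p(31)=6842, p(32)=8349, p(33)=10143, p(34)=12310, p(35)=14883, p(36)=17977, p(37)=21637, p(38)=26015, p(39)=31185, p(40)=37338, p(41)=44583, p(42)=53174, p(43)=63261, p(44)=75175, p(45)=89134, p(46)=105558, p(47)=124754, p(48)=147273, p(49)=173525, p(50)=204226, p(51)=239943, p(52)=281589, p(53)=329931, p(54)=386155, p(55)=451276, p(56)=526823, p(57)=614154, p(58)=715220, p(59)=831820, p(60)=966467, p(61)=1121505, p(62)=1300156, p(63)=1505499, p(64)=1741630, p(65)=2012558, p(66)=2323520, p(67)=2679689, p(68)=3087735, p(69)=3554345, p(70)=4087968, p(71)=4697205, p(72)=5392783, p(73)=6185689, p(74)=7089500, p(75)=8118264, p(76)=9289091, p(77)=10619863, p(78)=12132164, p(79)=13848650, p(80)=15796476, p(81)=18004327, p(82)=20506255, p(83)=23338469, p(84)=26543660, p(85)=30167357, p(86)=34262962, p(87)=38887673, p(88)=44108109, p(89)=49995925, p(90)=56634173, p(91)=64112359, p(92)=72533807, p(93)=82010177, p(94)=92669720, p(95)=104651419, p(96)=118114304, p(97)=133230930.
Final step: p(98) = p(97) + p(96) - p(93) - p(91) + p(86) + p(83) - p(76) - p(72) + p(63) + p(58) - p(47) - p(41) + p(28) + p(21) - p(6)
= 133230930 + 118114304 - 82010177 - 64112359 + 34262962 + 23338469 - 9289091 - 5392783 + 1505499 + 715220 - 124754 - 44583 + 3718 + 792 - 11
= 150198136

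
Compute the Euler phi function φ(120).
32

120 = 2^3 × 3 × 5
φ(n) = n × ∏(1 - 1/p) for each prime p dividing n
φ(120) = 120 × (1 - 1/2) × (1 - 1/3) × (1 - 1/5) = 32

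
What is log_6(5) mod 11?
6

Baby-step giant-step with step n = ⌈√11⌉ = 4.
Baby steps 6^j mod 11 (j:value) for j=0..3: 0:1, 1:6, 2:3, 3:7.
Giant-step multiplier: 6^(-4) ≡ 6^(10-4) = 6^6 ≡ 5 (mod 11).
Giant steps γ_i = 5·5^i mod 11: γ_0=5, γ_1=3 (in table at j=2).
x = i·n + j = 1·4 + 2 = 6.
Check: 6^6 ≡ 5 (mod 11).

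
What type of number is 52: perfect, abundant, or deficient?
deficient

Proper divisors of 52: sum = 1 + 2 + 4 + 13 + 26 = 46
Since 46 < 52, 52 is deficient.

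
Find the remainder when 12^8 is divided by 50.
46

Repeated squaring. Binary of 8 = 1000.
12^1 ≡ 12 (mod 50); 12^2 ≡ 44 (mod 50); 12^4 ≡ 36 (mod 50); 12^8 ≡ 46 (mod 50)
12^8 = 12^8 ≡ 46 (mod 50)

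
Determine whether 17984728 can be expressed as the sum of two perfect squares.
Not possible

Factorization: 17984728 = 2^3 × 131^3
By Fermat: n is sum of two squares iff every prime p ≡ 3 (mod 4) appears to even power.
Prime(s) ≡ 3 (mod 4) with odd exponent: [(131, 3)]
Therefore 17984728 cannot be expressed as a² + b².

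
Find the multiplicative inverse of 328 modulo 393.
133

gcd(328, 393) = 1, so the inverse exists.
Extended Euclidean algorithm on (393, 328):
393 = 1 × 328 + 65  ⟹  65 = (1)·393 + (-1)·328
328 = 5 × 65 + 3  ⟹  3 = (-5)·393 + (6)·328
65 = 21 × 3 + 2  ⟹  2 = (106)·393 + (-127)·328
3 = 1 × 2 + 1  ⟹  1 = (-111)·393 + (133)·328
So (133)·328 ≡ 1 (mod 393), i.e. 328^(-1) ≡ 133 (mod 393).
Check: 328 × 133 = 43624 ≡ 1 (mod 393)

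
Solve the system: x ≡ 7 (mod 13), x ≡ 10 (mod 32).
202

Using Chinese Remainder Theorem:
M = 13 × 32 = 416
M1 = 32, M2 = 13
y1 = 32^(-1) mod 13 = 11
y2 = 13^(-1) mod 32 = 5
x = (7×32×11 + 10×13×5) mod 416 = 202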